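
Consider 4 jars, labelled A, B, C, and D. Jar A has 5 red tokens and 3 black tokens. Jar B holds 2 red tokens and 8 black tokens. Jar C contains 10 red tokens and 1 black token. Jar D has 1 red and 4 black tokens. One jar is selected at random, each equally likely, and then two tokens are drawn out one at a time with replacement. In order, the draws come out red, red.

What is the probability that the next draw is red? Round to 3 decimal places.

Compute the likelihood of the observed sequence for each case: P(data | jar A) = (5/8)(5/8) = 0.39062; P(data | jar B) = (2/10)(2/10) = 0.04; P(data | jar C) = (10/11)(10/11) = 0.82645; P(data | jar D) = (1/5)(1/5) = 0.04.
Multiplying each by its prior: 1/4 · 0.39062 = 0.097656, 1/4 · 0.04 = 0.01, 1/4 · 0.82645 = 0.20661, 1/4 · 0.04 = 0.01; these sum to 0.32427.
Normalising, the posterior is P(jar A | data) = 0.30116, P(jar B | data) = 0.030839, P(jar C | data) = 0.63716, P(jar D | data) = 0.030839.
So P(red next | data) = Σ P(red next | H) P(H | data) = (5/8)(0.30116) + (1/5)(0.030839) + (10/11)(0.63716) + (1/5)(0.030839) = 0.7798.

0.780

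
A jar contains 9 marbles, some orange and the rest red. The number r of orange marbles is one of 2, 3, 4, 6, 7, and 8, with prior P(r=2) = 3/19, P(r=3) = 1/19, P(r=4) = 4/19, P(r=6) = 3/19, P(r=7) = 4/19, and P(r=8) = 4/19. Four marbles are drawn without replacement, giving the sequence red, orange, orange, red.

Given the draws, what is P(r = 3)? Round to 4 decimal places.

0.0794

For each hypothesis, P(data | H) works out to: P(data | r = 2) = (7/9)(2/8)(1/7)(6/6) = 0.027778; P(data | r = 3) = (6/9)(3/8)(2/7)(5/6) = 0.059524; P(data | r = 4) = (5/9)(4/8)(3/7)(4/6) = 0.079365; P(data | r = 6) = (3/9)(6/8)(5/7)(2/6) = 0.059524; P(data | r = 7) = (2/9)(7/8)(6/7)(1/6) = 0.027778; P(data | r = 8) = (1/9)(8/8)(7/7)(0/6) = 0.
Weighting by the prior gives 3/19 · 0.027778 = 0.004386, 1/19 · 0.059524 = 0.0031328, 4/19 · 0.079365 = 0.016708, 3/19 · 0.059524 = 0.0093985, 4/19 · 0.027778 = 0.005848, 4/19 · 0 = 0; these sum to 0.039474.
Therefore the posterior P(r = 3 | data) = (0.0031328) / (0.039474) = 0.079365.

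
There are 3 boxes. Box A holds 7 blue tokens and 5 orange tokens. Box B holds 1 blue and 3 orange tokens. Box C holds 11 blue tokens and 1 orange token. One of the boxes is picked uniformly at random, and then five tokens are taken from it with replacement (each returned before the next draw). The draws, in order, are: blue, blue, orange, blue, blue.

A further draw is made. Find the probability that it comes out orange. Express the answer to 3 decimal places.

Compute the likelihood of the observed sequence for each case: P(data | box A) = (7/12)(7/12)(5/12)(7/12)(7/12) = 0.048245; P(data | box B) = (1/4)(1/4)(3/4)(1/4)(1/4) = 0.0029297; P(data | box C) = (11/12)(11/12)(1/12)(11/12)(11/12) = 0.058839.
Weighting by the prior gives 1/3 · 0.048245 = 0.016082, 1/3 · 0.0029297 = 0.00097656, 1/3 · 0.058839 = 0.019613; with total 0.036671.
Normalising, the posterior is P(box A | data) = 0.43854, P(box B | data) = 0.02663, P(box C | data) = 0.53483.
So P(orange next | data) = Σ P(orange next | H) P(H | data) = (5/12)(0.43854) + (3/4)(0.02663) + (1/12)(0.53483) = 0.24727.

0.247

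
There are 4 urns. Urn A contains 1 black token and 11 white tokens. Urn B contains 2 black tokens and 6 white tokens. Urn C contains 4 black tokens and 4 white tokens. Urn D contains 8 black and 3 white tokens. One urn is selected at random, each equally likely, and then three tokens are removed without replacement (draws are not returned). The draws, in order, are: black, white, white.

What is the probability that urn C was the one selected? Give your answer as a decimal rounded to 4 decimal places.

The likelihood of the observed sequence under each hypothesis: P(data | urn A) = (1/12)(11/11)(10/10) = 0.083333; P(data | urn B) = (2/8)(6/7)(5/6) = 0.17857; P(data | urn C) = (4/8)(4/7)(3/6) = 0.14286; P(data | urn D) = (8/11)(3/10)(2/9) = 0.048485.
Weighting by the prior gives 1/4 · 0.083333 = 0.020833, 1/4 · 0.17857 = 0.044643, 1/4 · 0.14286 = 0.035714, 1/4 · 0.048485 = 0.012121; summing to 0.11331.
So P(urn C | data) = (0.035714) / (0.11331) = 0.31519.

0.3152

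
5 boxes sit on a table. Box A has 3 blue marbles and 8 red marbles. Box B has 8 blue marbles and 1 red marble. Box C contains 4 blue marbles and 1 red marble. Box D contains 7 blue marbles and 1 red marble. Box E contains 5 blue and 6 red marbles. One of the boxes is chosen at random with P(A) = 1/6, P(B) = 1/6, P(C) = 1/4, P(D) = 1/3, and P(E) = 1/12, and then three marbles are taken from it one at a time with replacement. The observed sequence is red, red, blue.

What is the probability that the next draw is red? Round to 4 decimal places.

For each hypothesis, P(data | H) works out to: P(data | box A) = (8/11)(8/11)(3/11) = 0.14425; P(data | box B) = (1/9)(1/9)(8/9) = 0.010974; P(data | box C) = (1/5)(1/5)(4/5) = 0.032; P(data | box D) = (1/8)(1/8)(7/8) = 0.013672; P(data | box E) = (6/11)(6/11)(5/11) = 0.13524.
The prior-weighted likelihoods are 1/6 · 0.14425 = 0.024042, 1/6 · 0.010974 = 0.001829, 1/4 · 0.032 = 0.008, 1/3 · 0.013672 = 0.0045573, 1/12 · 0.13524 = 0.01127; summing to 0.049698.
The posterior is then P(box A | data) = 0.48376, P(box B | data) = 0.036802, P(box C | data) = 0.16097, P(box D | data) = 0.0917, P(box E | data) = 0.22676.
Averaging over the posterior, P(red next | data) = (8/11)(0.48376) + (1/9)(0.036802) + (1/5)(0.16097) + (1/8)(0.0917) + (6/11)(0.22676) = 0.52326.

0.5233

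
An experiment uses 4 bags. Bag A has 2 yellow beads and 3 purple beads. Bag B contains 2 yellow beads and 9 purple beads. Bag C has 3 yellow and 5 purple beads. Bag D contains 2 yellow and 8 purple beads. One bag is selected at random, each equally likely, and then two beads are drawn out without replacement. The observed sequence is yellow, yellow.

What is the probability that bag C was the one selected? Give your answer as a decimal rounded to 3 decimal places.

0.433

The likelihood of the observed sequence under each hypothesis: P(data | bag A) = (2/5)(1/4) = 0.1; P(data | bag B) = (2/11)(1/10) = 0.018182; P(data | bag C) = (3/8)(2/7) = 0.10714; P(data | bag D) = (2/10)(1/9) = 0.022222.
Weighting by the prior gives 1/4 · 0.1 = 0.025, 1/4 · 0.018182 = 0.0045455, 1/4 · 0.10714 = 0.026786, 1/4 · 0.022222 = 0.0055556; summing to 0.061887.
Therefore the posterior P(bag C | data) = (0.026786) / (0.061887) = 0.43282.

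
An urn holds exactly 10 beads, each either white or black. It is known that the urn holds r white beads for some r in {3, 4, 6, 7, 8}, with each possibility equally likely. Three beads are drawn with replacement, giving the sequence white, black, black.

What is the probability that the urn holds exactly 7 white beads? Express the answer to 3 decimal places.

0.131

The likelihood of the observed sequence under each hypothesis: P(data | r = 3) = (3/10)(7/10)(7/10) = 0.147; P(data | r = 4) = (4/10)(6/10)(6/10) = 0.144; P(data | r = 6) = (6/10)(4/10)(4/10) = 0.096; P(data | r = 7) = (7/10)(3/10)(3/10) = 0.063; P(data | r = 8) = (8/10)(2/10)(2/10) = 0.032.
Multiplying each by its prior: 1/5 · 0.147 = 0.0294, 1/5 · 0.144 = 0.0288, 1/5 · 0.096 = 0.0192, 1/5 · 0.063 = 0.0126, 1/5 · 0.032 = 0.0064; summing to 0.0964.
By Bayes' rule, P(r = 7 | data) = (0.0126) / (0.0964) = 0.13071.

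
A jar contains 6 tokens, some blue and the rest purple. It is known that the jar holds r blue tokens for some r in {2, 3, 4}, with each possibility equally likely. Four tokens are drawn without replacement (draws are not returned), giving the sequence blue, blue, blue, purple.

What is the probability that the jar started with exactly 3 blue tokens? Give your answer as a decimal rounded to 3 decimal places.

For each hypothesis, P(data | H) works out to: P(data | r = 2) = (2/6)(1/5)(0/4) = 0; P(data | r = 3) = (3/6)(2/5)(1/4)(3/3) = 1/20; P(data | r = 4) = (4/6)(3/5)(2/4)(2/3) = 2/15.
Multiplying each by its prior: 1/3 · 0 = 0, 1/3 · 1/20 = 1/60, 1/3 · 2/15 = 2/45; these sum to 11/180.
By Bayes' rule, P(r = 3 | data) = (1/60) / (11/180) = 3/11.

0.273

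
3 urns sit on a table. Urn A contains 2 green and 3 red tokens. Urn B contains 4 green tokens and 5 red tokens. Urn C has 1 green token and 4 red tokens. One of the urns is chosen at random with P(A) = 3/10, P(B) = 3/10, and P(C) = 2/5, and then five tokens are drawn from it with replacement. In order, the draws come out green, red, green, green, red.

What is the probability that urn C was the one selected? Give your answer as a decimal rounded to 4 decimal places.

For each hypothesis, P(data | H) works out to: P(data | urn A) = (2/5)(3/5)(2/5)(2/5)(3/5) = 0.02304; P(data | urn B) = (4/9)(5/9)(4/9)(4/9)(5/9) = 0.027096; P(data | urn C) = (1/5)(4/5)(1/5)(1/5)(4/5) = 0.00512.
The prior-weighted likelihoods are 3/10 · 0.02304 = 0.006912, 3/10 · 0.027096 = 0.0081288, 2/5 · 0.00512 = 0.002048; with total 0.017089.
By Bayes' rule, P(urn C | data) = (0.002048) / (0.017089) = 0.11984.

0.1198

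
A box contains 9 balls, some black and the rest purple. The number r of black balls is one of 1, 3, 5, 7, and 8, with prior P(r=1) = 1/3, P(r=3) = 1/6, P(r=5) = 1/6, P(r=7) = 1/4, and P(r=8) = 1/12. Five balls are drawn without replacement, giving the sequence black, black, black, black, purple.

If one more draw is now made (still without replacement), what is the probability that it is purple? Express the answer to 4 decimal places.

0.2578

Compute the likelihood of the observed sequence for each case: P(data | r = 1) = (1/9)(0/8) = 0; P(data | r = 3) = (3/9)(2/8)(1/7)(0/6) = 0; P(data | r = 5) = (5/9)(4/8)(3/7)(2/6)(4/5) = 2/63; P(data | r = 7) = (7/9)(6/8)(5/7)(4/6)(2/5) = 1/9; P(data | r = 8) = (8/9)(7/8)(6/7)(5/6)(1/5) = 1/9.
Multiplying each by its prior: 1/3 · 0 = 0, 1/6 · 0 = 0, 1/6 · 2/63 = 1/189, 1/4 · 1/9 = 1/36, 1/12 · 1/9 = 1/108; with total 8/189.
Normalising, the posterior is P(r = 1 | data) = 0, P(r = 3 | data) = 0, P(r = 5 | data) = 1/8, P(r = 7 | data) = 21/32, P(r = 8 | data) = 7/32.
The predictive probability is P(purple next | data) = (3/4)(1/8) + (1/4)(21/32) + (0)(7/32) = 33/128.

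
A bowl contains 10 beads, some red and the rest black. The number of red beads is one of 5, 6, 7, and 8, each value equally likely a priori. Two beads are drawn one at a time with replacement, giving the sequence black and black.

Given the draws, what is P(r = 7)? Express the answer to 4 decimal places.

Under each hypothesis, the probability of the observed sequence is: P(data | r = 5) = (5/10)(5/10) = 1/4; P(data | r = 6) = (4/10)(4/10) = 4/25; P(data | r = 7) = (3/10)(3/10) = 9/100; P(data | r = 8) = (2/10)(2/10) = 1/25.
Multiplying each by its prior: 1/4 · 1/4 = 1/16, 1/4 · 4/25 = 1/25, 1/4 · 9/100 = 9/400, 1/4 · 1/25 = 1/100; with total 27/200.
So P(r = 7 | data) = (9/400) / (27/200) = 1/6.

0.1667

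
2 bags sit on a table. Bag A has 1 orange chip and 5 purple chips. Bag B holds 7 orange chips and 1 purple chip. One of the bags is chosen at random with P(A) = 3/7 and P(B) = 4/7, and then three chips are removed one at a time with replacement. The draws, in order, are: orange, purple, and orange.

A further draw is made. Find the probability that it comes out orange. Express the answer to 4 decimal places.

0.7662

For each hypothesis, P(data | H) works out to: P(data | bag A) = (1/6)(5/6)(1/6) = 0.023148; P(data | bag B) = (7/8)(1/8)(7/8) = 0.095703.
The prior-weighted likelihoods are 3/7 · 0.023148 = 0.0099206, 4/7 · 0.095703 = 0.054688; with total 0.064608.
Normalising, the posterior is P(bag A | data) = 0.15355, P(bag B | data) = 0.84645.
So P(orange next | data) = Σ P(orange next | H) P(H | data) = (1/6)(0.15355) + (7/8)(0.84645) = 0.76623.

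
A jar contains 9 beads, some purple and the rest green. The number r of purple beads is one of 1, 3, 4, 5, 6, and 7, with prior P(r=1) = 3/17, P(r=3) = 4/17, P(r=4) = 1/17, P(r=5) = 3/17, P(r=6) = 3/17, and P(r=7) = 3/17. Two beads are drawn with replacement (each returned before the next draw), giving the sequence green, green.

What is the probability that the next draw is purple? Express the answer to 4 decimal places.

The likelihood of the observed sequence under each hypothesis: P(data | r = 1) = (8/9)(8/9) = 0.79012; P(data | r = 3) = (6/9)(6/9) = 0.44444; P(data | r = 4) = (5/9)(5/9) = 0.30864; P(data | r = 5) = (4/9)(4/9) = 0.19753; P(data | r = 6) = (3/9)(3/9) = 0.11111; P(data | r = 7) = (2/9)(2/9) = 0.049383.
Multiplying each by its prior: 3/17 · 0.79012 = 0.13943, 4/17 · 0.44444 = 0.10458, 1/17 · 0.30864 = 0.018155, 3/17 · 0.19753 = 0.034858, 3/17 · 0.11111 = 0.019608, 3/17 · 0.049383 = 0.0087146; these sum to 0.32534.
Dividing through by the total gives posterior P(r = 1 | data) = 0.42857, P(r = 3 | data) = 0.32143, P(r = 4 | data) = 0.055804, P(r = 5 | data) = 0.10714, P(r = 6 | data) = 0.060268, P(r = 7 | data) = 0.026786.
Averaging over the posterior, P(purple next | data) = (1/9)(0.42857) + (1/3)(0.32143) + (4/9)(0.055804) + (5/9)(0.10714) + (2/3)(0.060268) + (7/9)(0.026786) = 0.3001.

0.3001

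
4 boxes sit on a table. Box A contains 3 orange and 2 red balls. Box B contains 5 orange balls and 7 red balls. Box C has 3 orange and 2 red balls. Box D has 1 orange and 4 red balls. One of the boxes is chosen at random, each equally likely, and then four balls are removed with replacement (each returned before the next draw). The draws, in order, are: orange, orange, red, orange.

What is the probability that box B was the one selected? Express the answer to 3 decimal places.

For each hypothesis, P(data | H) works out to: P(data | box A) = (3/5)(3/5)(2/5)(3/5) = 0.0864; P(data | box B) = (5/12)(5/12)(7/12)(5/12) = 0.042197; P(data | box C) = (3/5)(3/5)(2/5)(3/5) = 0.0864; P(data | box D) = (1/5)(1/5)(4/5)(1/5) = 0.0064.
The prior-weighted likelihoods are 1/4 · 0.0864 = 0.0216, 1/4 · 0.042197 = 0.010549, 1/4 · 0.0864 = 0.0216, 1/4 · 0.0064 = 0.0016; these sum to 0.055349.
So P(box B | data) = (0.010549) / (0.055349) = 0.19059.

0.191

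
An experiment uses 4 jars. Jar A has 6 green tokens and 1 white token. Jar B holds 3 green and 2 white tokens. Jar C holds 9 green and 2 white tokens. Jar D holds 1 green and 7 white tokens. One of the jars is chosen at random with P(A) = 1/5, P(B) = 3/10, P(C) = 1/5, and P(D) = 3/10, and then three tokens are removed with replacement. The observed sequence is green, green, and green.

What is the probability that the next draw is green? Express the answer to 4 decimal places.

0.7862

Under each hypothesis, the probability of the observed sequence is: P(data | jar A) = (6/7)(6/7)(6/7) = 0.62974; P(data | jar B) = (3/5)(3/5)(3/5) = 0.216; P(data | jar C) = (9/11)(9/11)(9/11) = 0.54771; P(data | jar D) = (1/8)(1/8)(1/8) = 0.0019531.
Weighting by the prior gives 1/5 · 0.62974 = 0.12595, 3/10 · 0.216 = 0.0648, 1/5 · 0.54771 = 0.10954, 3/10 · 0.0019531 = 0.00058594; with total 0.30088.
The posterior is then P(jar A | data) = 0.4186, P(jar B | data) = 0.21537, P(jar C | data) = 0.36408, P(jar D | data) = 0.0019474.
So P(green next | data) = Σ P(green next | H) P(H | data) = (6/7)(0.4186) + (3/5)(0.21537) + (9/11)(0.36408) + (1/8)(0.0019474) = 0.78615.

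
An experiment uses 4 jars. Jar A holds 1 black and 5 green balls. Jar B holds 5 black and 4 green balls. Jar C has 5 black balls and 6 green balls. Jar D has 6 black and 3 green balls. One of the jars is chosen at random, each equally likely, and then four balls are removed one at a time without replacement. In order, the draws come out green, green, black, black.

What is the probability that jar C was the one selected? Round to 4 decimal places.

Compute the likelihood of the observed sequence for each case: P(data | jar A) = (5/6)(4/5)(1/4)(0/3) = 0; P(data | jar B) = (4/9)(3/8)(5/7)(4/6) = 0.079365; P(data | jar C) = (6/11)(5/10)(5/9)(4/8) = 0.075758; P(data | jar D) = (3/9)(2/8)(6/7)(5/6) = 0.059524.
Weighting by the prior gives 1/4 · 0 = 0, 1/4 · 0.079365 = 0.019841, 1/4 · 0.075758 = 0.018939, 1/4 · 0.059524 = 0.014881; summing to 0.053662.
Hence P(jar C | data) = (0.018939) / (0.053662) = 0.35294.

0.3529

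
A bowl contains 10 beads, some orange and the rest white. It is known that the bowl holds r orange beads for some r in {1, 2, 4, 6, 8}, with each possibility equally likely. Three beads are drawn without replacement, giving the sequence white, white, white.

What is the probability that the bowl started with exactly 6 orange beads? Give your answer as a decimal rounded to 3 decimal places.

The likelihood of the observed sequence under each hypothesis: P(data | r = 1) = (9/10)(8/9)(7/8) = 7/10; P(data | r = 2) = (8/10)(7/9)(6/8) = 7/15; P(data | r = 4) = (6/10)(5/9)(4/8) = 1/6; P(data | r = 6) = (4/10)(3/9)(2/8) = 1/30; P(data | r = 8) = (2/10)(1/9)(0/8) = 0.
Weighting by the prior gives 1/5 · 7/10 = 7/50, 1/5 · 7/15 = 7/75, 1/5 · 1/6 = 1/30, 1/5 · 1/30 = 1/150, 1/5 · 0 = 0; with total 41/150.
By Bayes' rule, P(r = 6 | data) = (1/150) / (41/150) = 1/41.

0.024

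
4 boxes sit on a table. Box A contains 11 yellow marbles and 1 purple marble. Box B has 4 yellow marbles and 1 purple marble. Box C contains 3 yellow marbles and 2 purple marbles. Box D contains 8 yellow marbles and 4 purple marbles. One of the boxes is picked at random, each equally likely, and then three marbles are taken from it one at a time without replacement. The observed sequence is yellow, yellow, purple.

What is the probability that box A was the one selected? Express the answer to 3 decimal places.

0.128

Under each hypothesis, the probability of the observed sequence is: P(data | box A) = (11/12)(10/11)(1/10) = 0.083333; P(data | box B) = (4/5)(3/4)(1/3) = 0.2; P(data | box C) = (3/5)(2/4)(2/3) = 0.2; P(data | box D) = (8/12)(7/11)(4/10) = 0.1697.
The prior-weighted likelihoods are 1/4 · 0.083333 = 0.020833, 1/4 · 0.2 = 0.05, 1/4 · 0.2 = 0.05, 1/4 · 0.1697 = 0.042424; these sum to 0.16326.
So P(box A | data) = (0.020833) / (0.16326) = 0.12761.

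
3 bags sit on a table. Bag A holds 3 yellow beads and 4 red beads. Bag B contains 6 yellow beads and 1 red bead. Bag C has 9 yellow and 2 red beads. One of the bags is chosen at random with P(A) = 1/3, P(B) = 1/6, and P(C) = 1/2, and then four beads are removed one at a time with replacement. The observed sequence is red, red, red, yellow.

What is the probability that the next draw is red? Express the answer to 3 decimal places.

For each hypothesis, P(data | H) works out to: P(data | bag A) = (4/7)(4/7)(4/7)(3/7) = 0.079967; P(data | bag B) = (1/7)(1/7)(1/7)(6/7) = 0.002499; P(data | bag C) = (2/11)(2/11)(2/11)(9/11) = 0.0049177.
Weighting by the prior gives 1/3 · 0.079967 = 0.026656, 1/6 · 0.002499 = 0.00041649, 1/2 · 0.0049177 = 0.0024588; summing to 0.029531.
Normalising, the posterior is P(bag A | data) = 0.90263, P(bag B | data) = 0.014104, P(bag C | data) = 0.083264.
So P(red next | data) = Σ P(red next | H) P(H | data) = (4/7)(0.90263) + (1/7)(0.014104) + (2/11)(0.083264) = 0.53294.

0.533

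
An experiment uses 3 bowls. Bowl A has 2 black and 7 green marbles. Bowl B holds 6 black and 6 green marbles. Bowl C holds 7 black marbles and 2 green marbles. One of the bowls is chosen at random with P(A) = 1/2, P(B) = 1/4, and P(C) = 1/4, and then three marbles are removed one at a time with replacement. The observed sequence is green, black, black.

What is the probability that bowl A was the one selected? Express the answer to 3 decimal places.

0.228

The likelihood of the observed sequence under each hypothesis: P(data | bowl A) = (7/9)(2/9)(2/9) = 0.038409; P(data | bowl B) = (6/12)(6/12)(6/12) = 0.125; P(data | bowl C) = (2/9)(7/9)(7/9) = 0.13443.
Multiplying each by its prior: 1/2 · 0.038409 = 0.019204, 1/4 · 0.125 = 0.03125, 1/4 · 0.13443 = 0.033608; these sum to 0.084062.
So P(bowl A | data) = (0.019204) / (0.084062) = 0.22845.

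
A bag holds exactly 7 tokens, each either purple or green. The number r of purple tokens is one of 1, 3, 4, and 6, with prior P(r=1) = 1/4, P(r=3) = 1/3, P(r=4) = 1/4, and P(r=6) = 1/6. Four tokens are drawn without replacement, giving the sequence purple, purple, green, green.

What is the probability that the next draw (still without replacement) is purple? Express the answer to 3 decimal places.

For each hypothesis, P(data | H) works out to: P(data | r = 1) = (1/7)(0/6) = 0; P(data | r = 3) = (3/7)(2/6)(4/5)(3/4) = 3/35; P(data | r = 4) = (4/7)(3/6)(3/5)(2/4) = 3/35; P(data | r = 6) = (6/7)(5/6)(1/5)(0/4) = 0.
The prior-weighted likelihoods are 1/4 · 0 = 0, 1/3 · 3/35 = 1/35, 1/4 · 3/35 = 3/140, 1/6 · 0 = 0; summing to 1/20.
The posterior is then P(r = 1 | data) = 0, P(r = 3 | data) = 4/7, P(r = 4 | data) = 3/7, P(r = 6 | data) = 0.
The predictive probability is P(purple next | data) = (1/3)(4/7) + (2/3)(3/7) = 10/21.

0.476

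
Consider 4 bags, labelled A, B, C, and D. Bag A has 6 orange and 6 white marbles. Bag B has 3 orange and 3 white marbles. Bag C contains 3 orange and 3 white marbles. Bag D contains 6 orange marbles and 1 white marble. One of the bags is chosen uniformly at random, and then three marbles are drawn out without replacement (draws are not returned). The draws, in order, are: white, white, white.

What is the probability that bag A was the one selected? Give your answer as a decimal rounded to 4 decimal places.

For each hypothesis, P(data | H) works out to: P(data | bag A) = (6/12)(5/11)(4/10) = 1/11; P(data | bag B) = (3/6)(2/5)(1/4) = 1/20; P(data | bag C) = (3/6)(2/5)(1/4) = 1/20; P(data | bag D) = (1/7)(0/6) = 0.
Multiplying each by its prior: 1/4 · 1/11 = 1/44, 1/4 · 1/20 = 1/80, 1/4 · 1/20 = 1/80, 1/4 · 0 = 0; summing to 21/440.
Hence P(bag A | data) = (1/44) / (21/440) = 10/21.

0.4762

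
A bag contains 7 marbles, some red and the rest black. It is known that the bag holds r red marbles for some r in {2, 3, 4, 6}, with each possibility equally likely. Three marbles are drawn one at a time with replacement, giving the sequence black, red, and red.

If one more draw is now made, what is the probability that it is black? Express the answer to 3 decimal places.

0.433

The likelihood of the observed sequence under each hypothesis: P(data | r = 2) = (5/7)(2/7)(2/7) = 20/343; P(data | r = 3) = (4/7)(3/7)(3/7) = 36/343; P(data | r = 4) = (3/7)(4/7)(4/7) = 48/343; P(data | r = 6) = (1/7)(6/7)(6/7) = 36/343.
Weighting by the prior gives 1/4 · 20/343 = 5/343, 1/4 · 36/343 = 9/343, 1/4 · 48/343 = 12/343, 1/4 · 36/343 = 9/343; summing to 5/49.
Normalising, the posterior is P(r = 2 | data) = 1/7, P(r = 3 | data) = 9/35, P(r = 4 | data) = 12/35, P(r = 6 | data) = 9/35.
Averaging over the posterior, P(black next | data) = (5/7)(1/7) + (4/7)(9/35) + (3/7)(12/35) + (1/7)(9/35) = 106/245.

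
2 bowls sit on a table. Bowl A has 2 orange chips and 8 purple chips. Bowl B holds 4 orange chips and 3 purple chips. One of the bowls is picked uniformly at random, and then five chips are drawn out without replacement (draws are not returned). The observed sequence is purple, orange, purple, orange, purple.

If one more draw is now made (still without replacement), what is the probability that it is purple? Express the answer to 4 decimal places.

0.4375

The likelihood of the observed sequence under each hypothesis: P(data | bowl A) = (8/10)(2/9)(7/8)(1/7)(6/6) = 1/45; P(data | bowl B) = (3/7)(4/6)(2/5)(3/4)(1/3) = 1/35.
Multiplying each by its prior: 1/2 · 1/45 = 1/90, 1/2 · 1/35 = 1/70; summing to 8/315.
Dividing through by the total gives posterior P(bowl A | data) = 7/16, P(bowl B | data) = 9/16.
The predictive probability is P(purple next | data) = (1)(7/16) + (0)(9/16) = 7/16.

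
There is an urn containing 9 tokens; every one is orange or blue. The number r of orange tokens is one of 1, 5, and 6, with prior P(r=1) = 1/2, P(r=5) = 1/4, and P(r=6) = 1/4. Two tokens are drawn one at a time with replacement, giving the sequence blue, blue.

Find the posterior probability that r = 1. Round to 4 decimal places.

0.8366

The likelihood of the observed sequence under each hypothesis: P(data | r = 1) = (8/9)(8/9) = 64/81; P(data | r = 5) = (4/9)(4/9) = 16/81; P(data | r = 6) = (3/9)(3/9) = 1/9.
Multiplying each by its prior: 1/2 · 64/81 = 32/81, 1/4 · 16/81 = 4/81, 1/4 · 1/9 = 1/36; these sum to 17/36.
Therefore the posterior P(r = 1 | data) = (32/81) / (17/36) = 128/153.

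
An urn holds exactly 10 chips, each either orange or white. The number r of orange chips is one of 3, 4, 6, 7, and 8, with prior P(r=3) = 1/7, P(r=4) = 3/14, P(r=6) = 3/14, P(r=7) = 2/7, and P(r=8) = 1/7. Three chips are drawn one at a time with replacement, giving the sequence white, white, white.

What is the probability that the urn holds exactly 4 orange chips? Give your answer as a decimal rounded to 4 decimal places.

0.3927

Compute the likelihood of the observed sequence for each case: P(data | r = 3) = (7/10)(7/10)(7/10) = 0.343; P(data | r = 4) = (6/10)(6/10)(6/10) = 0.216; P(data | r = 6) = (4/10)(4/10)(4/10) = 0.064; P(data | r = 7) = (3/10)(3/10)(3/10) = 0.027; P(data | r = 8) = (2/10)(2/10)(2/10) = 0.008.
Multiplying each by its prior: 1/7 · 0.343 = 0.049, 3/14 · 0.216 = 0.046286, 3/14 · 0.064 = 0.013714, 2/7 · 0.027 = 0.0077143, 1/7 · 0.008 = 0.0011429; summing to 0.11786.
By Bayes' rule, P(r = 4 | data) = (0.046286) / (0.11786) = 0.39273.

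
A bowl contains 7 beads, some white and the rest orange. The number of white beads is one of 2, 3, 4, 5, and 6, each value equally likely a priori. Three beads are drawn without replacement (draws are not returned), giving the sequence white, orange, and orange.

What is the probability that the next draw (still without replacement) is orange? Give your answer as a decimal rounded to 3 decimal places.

For each hypothesis, P(data | H) works out to: P(data | r = 2) = (2/7)(5/6)(4/5) = 4/21; P(data | r = 3) = (3/7)(4/6)(3/5) = 6/35; P(data | r = 4) = (4/7)(3/6)(2/5) = 4/35; P(data | r = 5) = (5/7)(2/6)(1/5) = 1/21; P(data | r = 6) = (6/7)(1/6)(0/5) = 0.
Weighting by the prior gives 1/5 · 4/21 = 4/105, 1/5 · 6/35 = 6/175, 1/5 · 4/35 = 4/175, 1/5 · 1/21 = 1/105, 1/5 · 0 = 0; with total 11/105.
Dividing through by the total gives posterior P(r = 2 | data) = 4/11, P(r = 3 | data) = 18/55, P(r = 4 | data) = 12/55, P(r = 5 | data) = 1/11, P(r = 6 | data) = 0.
Averaging over the posterior, P(orange next | data) = (3/4)(4/11) + (1/2)(18/55) + (1/4)(12/55) + (0)(1/11) = 27/55.

0.491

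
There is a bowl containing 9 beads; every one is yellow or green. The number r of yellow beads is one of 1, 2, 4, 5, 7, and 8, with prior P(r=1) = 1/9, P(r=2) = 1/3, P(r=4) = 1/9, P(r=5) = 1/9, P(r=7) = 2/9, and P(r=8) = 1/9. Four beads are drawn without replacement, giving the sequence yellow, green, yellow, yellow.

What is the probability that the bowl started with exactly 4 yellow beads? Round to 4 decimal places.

For each hypothesis, P(data | H) works out to: P(data | r = 1) = (1/9)(8/8)(0/7) = 0; P(data | r = 2) = (2/9)(7/8)(1/7)(0/6) = 0; P(data | r = 4) = (4/9)(5/8)(3/7)(2/6) = 0.039683; P(data | r = 5) = (5/9)(4/8)(4/7)(3/6) = 0.079365; P(data | r = 7) = (7/9)(2/8)(6/7)(5/6) = 0.13889; P(data | r = 8) = (8/9)(1/8)(7/7)(6/6) = 0.11111.
The prior-weighted likelihoods are 1/9 · 0 = 0, 1/3 · 0 = 0, 1/9 · 0.039683 = 0.0044092, 1/9 · 0.079365 = 0.0088183, 2/9 · 0.13889 = 0.030864, 1/9 · 0.11111 = 0.012346; summing to 0.056437.
By Bayes' rule, P(r = 4 | data) = (0.0044092) / (0.056437) = 0.078125.

0.0781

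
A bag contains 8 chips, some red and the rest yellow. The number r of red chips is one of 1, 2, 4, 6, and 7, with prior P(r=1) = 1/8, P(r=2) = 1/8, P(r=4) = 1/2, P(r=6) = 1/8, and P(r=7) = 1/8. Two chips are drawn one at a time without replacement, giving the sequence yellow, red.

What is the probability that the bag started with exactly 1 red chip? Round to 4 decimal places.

0.0686

Under each hypothesis, the probability of the observed sequence is: P(data | r = 1) = (7/8)(1/7) = 1/8; P(data | r = 2) = (6/8)(2/7) = 3/14; P(data | r = 4) = (4/8)(4/7) = 2/7; P(data | r = 6) = (2/8)(6/7) = 3/14; P(data | r = 7) = (1/8)(7/7) = 1/8.
Multiplying each by its prior: 1/8 · 1/8 = 1/64, 1/8 · 3/14 = 3/112, 1/2 · 2/7 = 1/7, 1/8 · 3/14 = 3/112, 1/8 · 1/8 = 1/64; summing to 51/224.
So P(r = 1 | data) = (1/64) / (51/224) = 7/102.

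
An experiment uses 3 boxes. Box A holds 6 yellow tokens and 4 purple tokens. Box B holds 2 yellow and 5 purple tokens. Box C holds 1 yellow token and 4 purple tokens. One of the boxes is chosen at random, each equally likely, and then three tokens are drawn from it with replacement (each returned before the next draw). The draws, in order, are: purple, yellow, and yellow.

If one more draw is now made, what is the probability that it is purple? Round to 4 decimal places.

Compute the likelihood of the observed sequence for each case: P(data | box A) = (4/10)(6/10)(6/10) = 0.144; P(data | box B) = (5/7)(2/7)(2/7) = 0.058309; P(data | box C) = (4/5)(1/5)(1/5) = 0.032.
Multiplying each by its prior: 1/3 · 0.144 = 0.048, 1/3 · 0.058309 = 0.019436, 1/3 · 0.032 = 0.010667; with total 0.078103.
Dividing through by the total gives posterior P(box A | data) = 0.61457, P(box B | data) = 0.24886, P(box C | data) = 0.13657.
Averaging over the posterior, P(purple next | data) = (2/5)(0.61457) + (5/7)(0.24886) + (4/5)(0.13657) = 0.53284.

0.5328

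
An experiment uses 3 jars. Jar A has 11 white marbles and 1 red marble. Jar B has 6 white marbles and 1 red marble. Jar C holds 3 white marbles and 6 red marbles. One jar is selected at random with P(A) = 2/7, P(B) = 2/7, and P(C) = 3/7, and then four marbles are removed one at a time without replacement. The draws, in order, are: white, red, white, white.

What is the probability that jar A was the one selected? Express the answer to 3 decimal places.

0.341

Under each hypothesis, the probability of the observed sequence is: P(data | jar A) = (11/12)(1/11)(10/10)(9/9) = 1/12; P(data | jar B) = (6/7)(1/6)(5/5)(4/4) = 1/7; P(data | jar C) = (3/9)(6/8)(2/7)(1/6) = 1/84.
Weighting by the prior gives 2/7 · 1/12 = 1/42, 2/7 · 1/7 = 2/49, 3/7 · 1/84 = 1/196; summing to 41/588.
By Bayes' rule, P(jar A | data) = (1/42) / (41/588) = 14/41.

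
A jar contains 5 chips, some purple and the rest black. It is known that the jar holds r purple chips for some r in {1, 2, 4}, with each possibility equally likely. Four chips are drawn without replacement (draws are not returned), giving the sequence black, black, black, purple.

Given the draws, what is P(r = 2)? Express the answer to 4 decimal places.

The likelihood of the observed sequence under each hypothesis: P(data | r = 1) = (4/5)(3/4)(2/3)(1/2) = 1/5; P(data | r = 2) = (3/5)(2/4)(1/3)(2/2) = 1/10; P(data | r = 4) = (1/5)(0/4) = 0.
Weighting by the prior gives 1/3 · 1/5 = 1/15, 1/3 · 1/10 = 1/30, 1/3 · 0 = 0; with total 1/10.
By Bayes' rule, P(r = 2 | data) = (1/30) / (1/10) = 1/3.

0.3333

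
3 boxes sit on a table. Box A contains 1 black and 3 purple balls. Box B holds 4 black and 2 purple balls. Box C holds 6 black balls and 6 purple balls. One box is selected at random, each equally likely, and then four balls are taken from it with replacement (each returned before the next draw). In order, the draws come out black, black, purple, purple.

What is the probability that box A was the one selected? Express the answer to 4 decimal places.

0.2391

The likelihood of the observed sequence under each hypothesis: P(data | box A) = (1/4)(1/4)(3/4)(3/4) = 0.035156; P(data | box B) = (4/6)(4/6)(2/6)(2/6) = 0.049383; P(data | box C) = (6/12)(6/12)(6/12)(6/12) = 0.0625.
Weighting by the prior gives 1/3 · 0.035156 = 0.011719, 1/3 · 0.049383 = 0.016461, 1/3 · 0.0625 = 0.020833; these sum to 0.049013.
Therefore the posterior P(box A | data) = (0.011719) / (0.049013) = 0.23909.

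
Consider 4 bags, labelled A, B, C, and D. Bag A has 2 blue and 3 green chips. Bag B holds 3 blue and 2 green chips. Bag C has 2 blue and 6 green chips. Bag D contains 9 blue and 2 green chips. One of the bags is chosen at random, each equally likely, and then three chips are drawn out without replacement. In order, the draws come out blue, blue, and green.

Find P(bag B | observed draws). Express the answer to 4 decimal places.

For each hypothesis, P(data | H) works out to: P(data | bag A) = (2/5)(1/4)(3/3) = 0.1; P(data | bag B) = (3/5)(2/4)(2/3) = 0.2; P(data | bag C) = (2/8)(1/7)(6/6) = 0.035714; P(data | bag D) = (9/11)(8/10)(2/9) = 0.14545.
Weighting by the prior gives 1/4 · 0.1 = 0.025, 1/4 · 0.2 = 0.05, 1/4 · 0.035714 = 0.0089286, 1/4 · 0.14545 = 0.036364; these sum to 0.12029.
Hence P(bag B | data) = (0.05) / (0.12029) = 0.41565.

0.4157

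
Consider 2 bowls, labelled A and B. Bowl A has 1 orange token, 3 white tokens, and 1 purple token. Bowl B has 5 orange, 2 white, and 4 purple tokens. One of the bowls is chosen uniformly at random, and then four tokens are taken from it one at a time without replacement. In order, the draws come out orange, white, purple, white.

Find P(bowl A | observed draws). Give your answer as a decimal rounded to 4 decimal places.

For each hypothesis, P(data | H) works out to: P(data | bowl A) = (1/5)(3/4)(1/3)(2/2) = 0.05; P(data | bowl B) = (5/11)(2/10)(4/9)(1/8) = 0.0050505.
The prior-weighted likelihoods are 1/2 · 0.05 = 0.025, 1/2 · 0.0050505 = 0.0025253; these sum to 0.027525.
By Bayes' rule, P(bowl A | data) = (0.025) / (0.027525) = 0.90826.

0.9083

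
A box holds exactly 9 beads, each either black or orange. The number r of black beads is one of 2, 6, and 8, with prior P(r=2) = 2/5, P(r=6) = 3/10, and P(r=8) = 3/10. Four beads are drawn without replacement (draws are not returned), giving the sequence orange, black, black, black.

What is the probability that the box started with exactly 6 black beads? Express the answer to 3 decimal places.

For each hypothesis, P(data | H) works out to: P(data | r = 2) = (7/9)(2/8)(1/7)(0/6) = 0; P(data | r = 6) = (3/9)(6/8)(5/7)(4/6) = 5/42; P(data | r = 8) = (1/9)(8/8)(7/7)(6/6) = 1/9.
Weighting by the prior gives 2/5 · 0 = 0, 3/10 · 5/42 = 1/28, 3/10 · 1/9 = 1/30; summing to 29/420.
By Bayes' rule, P(r = 6 | data) = (1/28) / (29/420) = 15/29.

0.517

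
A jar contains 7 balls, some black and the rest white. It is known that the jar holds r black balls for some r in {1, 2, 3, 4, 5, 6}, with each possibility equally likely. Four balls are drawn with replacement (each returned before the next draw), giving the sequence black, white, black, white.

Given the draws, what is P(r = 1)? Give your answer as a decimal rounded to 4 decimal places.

For each hypothesis, P(data | H) works out to: P(data | r = 1) = (1/7)(6/7)(1/7)(6/7) = 0.014994; P(data | r = 2) = (2/7)(5/7)(2/7)(5/7) = 0.041649; P(data | r = 3) = (3/7)(4/7)(3/7)(4/7) = 0.059975; P(data | r = 4) = (4/7)(3/7)(4/7)(3/7) = 0.059975; P(data | r = 5) = (5/7)(2/7)(5/7)(2/7) = 0.041649; P(data | r = 6) = (6/7)(1/7)(6/7)(1/7) = 0.014994.
Multiplying each by its prior: 1/6 · 0.014994 = 0.002499, 1/6 · 0.041649 = 0.0069416, 1/6 · 0.059975 = 0.0099958, 1/6 · 0.059975 = 0.0099958, 1/6 · 0.041649 = 0.0069416, 1/6 · 0.014994 = 0.002499; these sum to 0.038873.
So P(r = 1 | data) = (0.002499) / (0.038873) = 0.064286.

0.0643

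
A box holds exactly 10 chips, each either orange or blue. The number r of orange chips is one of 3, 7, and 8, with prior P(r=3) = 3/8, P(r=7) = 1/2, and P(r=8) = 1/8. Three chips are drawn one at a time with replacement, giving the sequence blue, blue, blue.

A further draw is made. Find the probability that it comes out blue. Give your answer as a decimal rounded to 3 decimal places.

0.659

For each hypothesis, P(data | H) works out to: P(data | r = 3) = (7/10)(7/10)(7/10) = 0.343; P(data | r = 7) = (3/10)(3/10)(3/10) = 0.027; P(data | r = 8) = (2/10)(2/10)(2/10) = 0.008.
Weighting by the prior gives 3/8 · 0.343 = 0.12862, 1/2 · 0.027 = 0.0135, 1/8 · 0.008 = 0.001; summing to 0.14313.
Dividing through by the total gives posterior P(r = 3 | data) = 0.89869, P(r = 7 | data) = 0.094323, P(r = 8 | data) = 0.0069869.
So P(blue next | data) = Σ P(blue next | H) P(H | data) = (7/10)(0.89869) + (3/10)(0.094323) + (1/5)(0.0069869) = 0.65878.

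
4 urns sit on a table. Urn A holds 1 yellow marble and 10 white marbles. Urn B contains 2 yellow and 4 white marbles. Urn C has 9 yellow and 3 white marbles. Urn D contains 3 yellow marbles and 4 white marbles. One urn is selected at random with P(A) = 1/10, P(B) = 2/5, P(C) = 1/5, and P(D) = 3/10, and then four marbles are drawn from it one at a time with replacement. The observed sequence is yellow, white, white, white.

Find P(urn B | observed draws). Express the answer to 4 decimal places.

Under each hypothesis, the probability of the observed sequence is: P(data | urn A) = (1/11)(10/11)(10/11)(10/11) = 0.068301; P(data | urn B) = (2/6)(4/6)(4/6)(4/6) = 0.098765; P(data | urn C) = (9/12)(3/12)(3/12)(3/12) = 0.011719; P(data | urn D) = (3/7)(4/7)(4/7)(4/7) = 0.079967.
Weighting by the prior gives 1/10 · 0.068301 = 0.0068301, 2/5 · 0.098765 = 0.039506, 1/5 · 0.011719 = 0.0023437, 3/10 · 0.079967 = 0.02399; summing to 0.07267.
So P(urn B | data) = (0.039506) / (0.07267) = 0.54364.

0.5436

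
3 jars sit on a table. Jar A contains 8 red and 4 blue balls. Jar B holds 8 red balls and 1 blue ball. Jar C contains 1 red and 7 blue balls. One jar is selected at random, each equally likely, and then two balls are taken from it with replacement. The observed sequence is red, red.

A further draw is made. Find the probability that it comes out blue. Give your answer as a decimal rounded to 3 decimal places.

0.200

Compute the likelihood of the observed sequence for each case: P(data | jar A) = (8/12)(8/12) = 0.44444; P(data | jar B) = (8/9)(8/9) = 0.79012; P(data | jar C) = (1/8)(1/8) = 0.015625.
The prior-weighted likelihoods are 1/3 · 0.44444 = 0.14815, 1/3 · 0.79012 = 0.26337, 1/3 · 0.015625 = 0.0052083; with total 0.41673.
Normalising, the posterior is P(jar A | data) = 0.3555, P(jar B | data) = 0.632, P(jar C | data) = 0.012498.
So P(blue next | data) = Σ P(blue next | H) P(H | data) = (1/3)(0.3555) + (1/9)(0.632) + (7/8)(0.012498) = 0.19966.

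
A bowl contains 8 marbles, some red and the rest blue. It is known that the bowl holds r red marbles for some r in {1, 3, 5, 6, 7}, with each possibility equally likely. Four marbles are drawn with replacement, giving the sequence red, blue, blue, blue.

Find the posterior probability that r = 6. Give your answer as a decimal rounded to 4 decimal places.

0.0529

Compute the likelihood of the observed sequence for each case: P(data | r = 1) = (1/8)(7/8)(7/8)(7/8) = 0.08374; P(data | r = 3) = (3/8)(5/8)(5/8)(5/8) = 0.091553; P(data | r = 5) = (5/8)(3/8)(3/8)(3/8) = 0.032959; P(data | r = 6) = (6/8)(2/8)(2/8)(2/8) = 0.011719; P(data | r = 7) = (7/8)(1/8)(1/8)(1/8) = 0.001709.
Weighting by the prior gives 1/5 · 0.08374 = 0.016748, 1/5 · 0.091553 = 0.018311, 1/5 · 0.032959 = 0.0065918, 1/5 · 0.011719 = 0.0023437, 1/5 · 0.001709 = 0.0003418; these sum to 0.044336.
By Bayes' rule, P(r = 6 | data) = (0.0023437) / (0.044336) = 0.052863.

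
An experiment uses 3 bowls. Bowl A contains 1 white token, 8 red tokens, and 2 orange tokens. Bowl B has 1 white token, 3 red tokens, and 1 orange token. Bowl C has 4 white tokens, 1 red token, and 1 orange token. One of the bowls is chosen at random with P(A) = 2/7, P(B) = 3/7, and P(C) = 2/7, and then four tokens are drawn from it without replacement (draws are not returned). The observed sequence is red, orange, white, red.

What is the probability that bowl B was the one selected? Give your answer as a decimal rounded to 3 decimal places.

0.841

Under each hypothesis, the probability of the observed sequence is: P(data | bowl A) = (8/11)(2/10)(1/9)(7/8) = 0.014141; P(data | bowl B) = (3/5)(1/4)(1/3)(2/2) = 0.05; P(data | bowl C) = (1/6)(1/5)(4/4)(0/3) = 0.
Weighting by the prior gives 2/7 · 0.014141 = 0.0040404, 3/7 · 0.05 = 0.021429, 2/7 · 0 = 0; summing to 0.025469.
Hence P(bowl B | data) = (0.021429) / (0.025469) = 0.84136.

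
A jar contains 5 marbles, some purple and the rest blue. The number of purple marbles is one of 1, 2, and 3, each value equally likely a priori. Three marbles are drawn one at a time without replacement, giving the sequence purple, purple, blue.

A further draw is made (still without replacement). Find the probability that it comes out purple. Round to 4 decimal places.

Under each hypothesis, the probability of the observed sequence is: P(data | r = 1) = (1/5)(0/4) = 0; P(data | r = 2) = (2/5)(1/4)(3/3) = 1/10; P(data | r = 3) = (3/5)(2/4)(2/3) = 1/5.
Multiplying each by its prior: 1/3 · 0 = 0, 1/3 · 1/10 = 1/30, 1/3 · 1/5 = 1/15; with total 1/10.
The posterior is then P(r = 1 | data) = 0, P(r = 2 | data) = 1/3, P(r = 3 | data) = 2/3.
So P(purple next | data) = Σ P(purple next | H) P(H | data) = (0)(1/3) + (1/2)(2/3) = 1/3.

0.3333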